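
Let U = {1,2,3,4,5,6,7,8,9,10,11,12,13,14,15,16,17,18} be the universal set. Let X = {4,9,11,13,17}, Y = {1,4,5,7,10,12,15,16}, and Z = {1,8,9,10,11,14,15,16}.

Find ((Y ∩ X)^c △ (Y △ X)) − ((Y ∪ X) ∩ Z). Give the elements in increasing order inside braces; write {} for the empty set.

{2,3,6,8,14,18}

Y ∩ X = {4}
(Y ∩ X)^c = {1,2,3,5,6,7,8,9,10,11,12,13,14,15,16,17,18}
Y △ X = {1,5,7,9,10,11,12,13,15,16,17}
(Y ∩ X)^c △ (Y △ X) = {2,3,6,8,14,18}
Y ∪ X = {1,4,5,7,9,10,11,12,13,15,16,17}
(Y ∪ X) ∩ Z = {1,9,10,11,15,16}
((Y ∩ X)^c △ (Y △ X)) − ((Y ∪ X) ∩ Z) = {2,3,6,8,14,18}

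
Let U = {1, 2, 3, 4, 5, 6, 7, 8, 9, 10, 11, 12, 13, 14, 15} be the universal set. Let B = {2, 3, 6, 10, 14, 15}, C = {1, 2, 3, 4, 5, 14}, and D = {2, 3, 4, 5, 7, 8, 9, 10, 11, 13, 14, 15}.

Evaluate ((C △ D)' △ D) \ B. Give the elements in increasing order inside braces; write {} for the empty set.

C △ D = {1, 7, 8, 9, 10, 11, 13, 15}
(C △ D)' = {2, 3, 4, 5, 6, 12, 14}
(C △ D)' △ D = {6, 7, 8, 9, 10, 11, 12, 13, 15}
((C △ D)' △ D) \ B = {7, 8, 9, 11, 12, 13}

{7, 8, 9, 11, 12, 13}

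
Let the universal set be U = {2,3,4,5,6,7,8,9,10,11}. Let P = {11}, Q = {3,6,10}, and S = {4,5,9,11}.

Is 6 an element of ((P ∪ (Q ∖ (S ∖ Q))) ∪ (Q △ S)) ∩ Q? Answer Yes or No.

Yes

6 ∉ S and 6 ∈ Q, so 6 ∉ S ∖ Q
6 ∈ Q and 6 ∉ (S ∖ Q), so 6 ∈ Q ∖ (S ∖ Q)
6 ∉ P and 6 ∈ (Q ∖ (S ∖ Q)), so 6 ∈ P ∪ (Q ∖ (S ∖ Q))
6 ∈ Q and 6 ∉ S, so 6 ∈ Q △ S
6 ∈ (P ∪ (Q ∖ (S ∖ Q))) and 6 ∈ (Q △ S), so 6 ∈ (P ∪ (Q ∖ (S ∖ Q))) ∪ (Q △ S)
6 ∈ ((P ∪ (Q ∖ (S ∖ Q))) ∪ (Q △ S)) and 6 ∈ Q, so 6 ∈ ((P ∪ (Q ∖ (S ∖ Q))) ∪ (Q △ S)) ∩ Q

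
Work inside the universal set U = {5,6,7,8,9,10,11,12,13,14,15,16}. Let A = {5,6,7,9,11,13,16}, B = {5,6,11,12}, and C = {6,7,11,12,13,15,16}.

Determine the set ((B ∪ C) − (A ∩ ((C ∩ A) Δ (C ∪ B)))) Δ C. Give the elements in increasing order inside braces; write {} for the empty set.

B ∪ C = {5,6,7,11,12,13,15,16}
C ∩ A = {6,7,11,13,16}
C ∪ B = {5,6,7,11,12,13,15,16}
(C ∩ A) Δ (C ∪ B) = {5,12,15}
A ∩ ((C ∩ A) Δ (C ∪ B)) = {5}
(B ∪ C) − (A ∩ ((C ∩ A) Δ (C ∪ B))) = {6,7,11,12,13,15,16}
((B ∪ C) − (A ∩ ((C ∩ A) Δ (C ∪ B)))) Δ C = {}

{}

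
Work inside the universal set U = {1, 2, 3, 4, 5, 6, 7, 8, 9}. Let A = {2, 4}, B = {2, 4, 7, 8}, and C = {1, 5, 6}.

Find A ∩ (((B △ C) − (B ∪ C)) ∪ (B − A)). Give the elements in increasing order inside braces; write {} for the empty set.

B △ C = {1, 2, 4, 5, 6, 7, 8}
B ∪ C = {1, 2, 4, 5, 6, 7, 8}
(B △ C) − (B ∪ C) = {}
B − A = {7, 8}
((B △ C) − (B ∪ C)) ∪ (B − A) = {7, 8}
A ∩ (((B △ C) − (B ∪ C)) ∪ (B − A)) = {}

{}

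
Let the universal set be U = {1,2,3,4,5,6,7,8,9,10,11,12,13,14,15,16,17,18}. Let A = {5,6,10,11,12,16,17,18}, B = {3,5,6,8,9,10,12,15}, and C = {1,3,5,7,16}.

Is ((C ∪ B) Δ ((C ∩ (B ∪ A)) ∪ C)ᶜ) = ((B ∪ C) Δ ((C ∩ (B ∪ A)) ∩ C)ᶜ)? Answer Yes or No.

No

C ∪ B = {1,3,5,6,7,8,9,10,12,15,16}
B ∪ A = {3,5,6,8,9,10,11,12,15,16,17,18}
C ∩ (B ∪ A) = {3,5,16}
(C ∩ (B ∪ A)) ∪ C = {1,3,5,7,16}
((C ∩ (B ∪ A)) ∪ C)ᶜ = {2,4,6,8,9,10,11,12,13,14,15,17,18}
(C ∪ B) Δ ((C ∩ (B ∪ A)) ∪ C)ᶜ = {1,2,3,4,5,7,11,13,14,16,17,18}
B ∪ C = {1,3,5,6,7,8,9,10,12,15,16}
(C ∩ (B ∪ A)) ∩ C = {3,5,16}
((C ∩ (B ∪ A)) ∩ C)ᶜ = {1,2,4,6,7,8,9,10,11,12,13,14,15,17,18}
(B ∪ C) Δ ((C ∩ (B ∪ A)) ∩ C)ᶜ = {2,3,4,5,11,13,14,16,17,18}
1 ∈ (C ∪ B) Δ ((C ∩ (B ∪ A)) ∪ C)ᶜ but 1 ∉ (B ∪ C) Δ ((C ∩ (B ∪ A)) ∩ C)ᶜ, so they differ.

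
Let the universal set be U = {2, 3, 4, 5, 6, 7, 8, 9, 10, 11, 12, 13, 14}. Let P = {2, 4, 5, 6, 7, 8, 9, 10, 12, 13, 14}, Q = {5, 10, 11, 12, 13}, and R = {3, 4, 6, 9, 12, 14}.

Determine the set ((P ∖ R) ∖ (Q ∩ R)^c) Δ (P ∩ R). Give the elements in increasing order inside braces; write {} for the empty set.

{4, 6, 9, 12, 14}

P ∖ R = {2, 5, 7, 8, 10, 13}
Q ∩ R = {12}
(Q ∩ R)^c = {2, 3, 4, 5, 6, 7, 8, 9, 10, 11, 13, 14}
(P ∖ R) ∖ (Q ∩ R)^c = {}
P ∩ R = {4, 6, 9, 12, 14}
((P ∖ R) ∖ (Q ∩ R)^c) Δ (P ∩ R) = {4, 6, 9, 12, 14}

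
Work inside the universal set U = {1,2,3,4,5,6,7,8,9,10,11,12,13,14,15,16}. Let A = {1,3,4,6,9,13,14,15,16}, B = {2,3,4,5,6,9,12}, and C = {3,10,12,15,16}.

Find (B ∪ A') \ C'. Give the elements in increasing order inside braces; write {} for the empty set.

{3,10,12}

A' = {2,5,7,8,10,11,12}
B ∪ A' = {2,3,4,5,6,7,8,9,10,11,12}
C' = {1,2,4,5,6,7,8,9,11,13,14}
(B ∪ A') \ C' = {3,10,12}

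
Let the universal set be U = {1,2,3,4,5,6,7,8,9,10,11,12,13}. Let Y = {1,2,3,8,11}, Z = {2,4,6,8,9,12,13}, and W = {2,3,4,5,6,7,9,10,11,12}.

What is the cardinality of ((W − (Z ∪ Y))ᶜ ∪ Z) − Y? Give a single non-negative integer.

5

Z ∪ Y = {1,2,3,4,6,8,9,11,12,13}
W − (Z ∪ Y) = {5,7,10}
(W − (Z ∪ Y))ᶜ = {1,2,3,4,6,8,9,11,12,13}
(W − (Z ∪ Y))ᶜ ∪ Z = {1,2,3,4,6,8,9,11,12,13}
((W − (Z ∪ Y))ᶜ ∪ Z) − Y = {4,6,9,12,13}
|((W − (Z ∪ Y))ᶜ ∪ Z) − Y| = 5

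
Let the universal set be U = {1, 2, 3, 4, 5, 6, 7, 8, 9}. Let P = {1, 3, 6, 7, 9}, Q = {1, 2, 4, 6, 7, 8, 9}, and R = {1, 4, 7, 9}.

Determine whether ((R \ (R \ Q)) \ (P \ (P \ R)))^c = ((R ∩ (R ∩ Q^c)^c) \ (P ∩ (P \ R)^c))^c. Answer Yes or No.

Yes

R \ Q = {}
R \ (R \ Q) = {1, 4, 7, 9}
P \ R = {3, 6}
P \ (P \ R) = {1, 7, 9}
(R \ (R \ Q)) \ (P \ (P \ R)) = {4}
((R \ (R \ Q)) \ (P \ (P \ R)))^c = {1, 2, 3, 5, 6, 7, 8, 9}
Q^c = {3, 5}
R ∩ Q^c = {}
(R ∩ Q^c)^c = {1, 2, 3, 4, 5, 6, 7, 8, 9}
R ∩ (R ∩ Q^c)^c = {1, 4, 7, 9}
(P \ R)^c = {1, 2, 4, 5, 7, 8, 9}
P ∩ (P \ R)^c = {1, 7, 9}
(R ∩ (R ∩ Q^c)^c) \ (P ∩ (P \ R)^c) = {4}
((R ∩ (R ∩ Q^c)^c) \ (P ∩ (P \ R)^c))^c = {1, 2, 3, 5, 6, 7, 8, 9}
Both equal {1, 2, 3, 5, 6, 7, 8, 9}, so ((R \ (R \ Q)) \ (P \ (P \ R)))^c = ((R ∩ (R ∩ Q^c)^c) \ (P ∩ (P \ R)^c))^c.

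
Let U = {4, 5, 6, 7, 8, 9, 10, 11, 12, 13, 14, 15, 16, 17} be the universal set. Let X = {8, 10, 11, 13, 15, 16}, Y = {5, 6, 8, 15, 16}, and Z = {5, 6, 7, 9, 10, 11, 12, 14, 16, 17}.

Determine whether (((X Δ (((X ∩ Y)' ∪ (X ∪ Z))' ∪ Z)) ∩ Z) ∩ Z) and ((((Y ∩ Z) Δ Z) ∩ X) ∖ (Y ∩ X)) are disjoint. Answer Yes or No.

X ∩ Y = {8, 15, 16}
(X ∩ Y)' = {4, 5, 6, 7, 9, 10, 11, 12, 13, 14, 17}
X ∪ Z = {5, 6, 7, 8, 9, 10, 11, 12, 13, 14, 15, 16, 17}
(X ∩ Y)' ∪ (X ∪ Z) = {4, 5, 6, 7, 8, 9, 10, 11, 12, 13, 14, 15, 16, 17}
((X ∩ Y)' ∪ (X ∪ Z))' = {}
((X ∩ Y)' ∪ (X ∪ Z))' ∪ Z = {5, 6, 7, 9, 10, 11, 12, 14, 16, 17}
X Δ (((X ∩ Y)' ∪ (X ∪ Z))' ∪ Z) = {5, 6, 7, 8, 9, 12, 13, 14, 15, 17}
(X Δ (((X ∩ Y)' ∪ (X ∪ Z))' ∪ Z)) ∩ Z = {5, 6, 7, 9, 12, 14, 17}
((X Δ (((X ∩ Y)' ∪ (X ∪ Z))' ∪ Z)) ∩ Z) ∩ Z = {5, 6, 7, 9, 12, 14, 17}
Y ∩ Z = {5, 6, 16}
(Y ∩ Z) Δ Z = {7, 9, 10, 11, 12, 14, 17}
((Y ∩ Z) Δ Z) ∩ X = {10, 11}
Y ∩ X = {8, 15, 16}
(((Y ∩ Z) Δ Z) ∩ X) ∖ (Y ∩ X) = {10, 11}
{5, 6, 7, 9, 12, 14, 17} and {10, 11} share no elements.

Yes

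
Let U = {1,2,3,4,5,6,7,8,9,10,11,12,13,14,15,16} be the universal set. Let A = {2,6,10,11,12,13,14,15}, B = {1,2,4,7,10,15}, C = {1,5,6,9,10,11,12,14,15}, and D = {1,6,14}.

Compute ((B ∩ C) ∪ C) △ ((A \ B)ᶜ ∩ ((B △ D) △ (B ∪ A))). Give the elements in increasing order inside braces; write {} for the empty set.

B ∩ C = {1,10,15}
(B ∩ C) ∪ C = {1,5,6,9,10,11,12,14,15}
A \ B = {6,11,12,13,14}
(A \ B)ᶜ = {1,2,3,4,5,7,8,9,10,15,16}
B △ D = {2,4,6,7,10,14,15}
B ∪ A = {1,2,4,6,7,10,11,12,13,14,15}
(B △ D) △ (B ∪ A) = {1,11,12,13}
(A \ B)ᶜ ∩ ((B △ D) △ (B ∪ A)) = {1}
((B ∩ C) ∪ C) △ ((A \ B)ᶜ ∩ ((B △ D) △ (B ∪ A))) = {5,6,9,10,11,12,14,15}

{5,6,9,10,11,12,14,15}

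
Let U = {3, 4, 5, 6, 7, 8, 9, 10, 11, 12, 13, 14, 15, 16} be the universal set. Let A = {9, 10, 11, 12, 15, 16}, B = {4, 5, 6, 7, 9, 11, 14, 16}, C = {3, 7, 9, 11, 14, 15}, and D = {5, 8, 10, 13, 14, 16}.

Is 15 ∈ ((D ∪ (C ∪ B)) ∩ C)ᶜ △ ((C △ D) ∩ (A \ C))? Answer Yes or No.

15 ∈ C and 15 ∉ B, so 15 ∈ C ∪ B
15 ∉ D and 15 ∈ (C ∪ B), so 15 ∈ D ∪ (C ∪ B)
15 ∈ (D ∪ (C ∪ B)) and 15 ∈ C, so 15 ∈ (D ∪ (C ∪ B)) ∩ C
15 ∉ ((D ∪ (C ∪ B)) ∩ C)ᶜ since 15 ∈ ((D ∪ (C ∪ B)) ∩ C)
15 ∈ C and 15 ∉ D, so 15 ∈ C △ D
15 ∈ A and 15 ∈ C, so 15 ∉ A \ C
15 ∈ (C △ D) and 15 ∉ (A \ C), so 15 ∉ (C △ D) ∩ (A \ C)
15 ∉ ((D ∪ (C ∪ B)) ∩ C)ᶜ and 15 ∉ ((C △ D) ∩ (A \ C)), so 15 ∉ ((D ∪ (C ∪ B)) ∩ C)ᶜ △ ((C △ D) ∩ (A \ C))

No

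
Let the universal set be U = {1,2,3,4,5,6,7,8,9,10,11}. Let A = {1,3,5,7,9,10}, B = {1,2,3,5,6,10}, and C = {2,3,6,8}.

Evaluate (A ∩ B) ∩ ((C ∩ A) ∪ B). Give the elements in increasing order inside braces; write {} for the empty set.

{1,3,5,10}

A ∩ B = {1,3,5,10}
C ∩ A = {3}
(C ∩ A) ∪ B = {1,2,3,5,6,10}
(A ∩ B) ∩ ((C ∩ A) ∪ B) = {1,3,5,10}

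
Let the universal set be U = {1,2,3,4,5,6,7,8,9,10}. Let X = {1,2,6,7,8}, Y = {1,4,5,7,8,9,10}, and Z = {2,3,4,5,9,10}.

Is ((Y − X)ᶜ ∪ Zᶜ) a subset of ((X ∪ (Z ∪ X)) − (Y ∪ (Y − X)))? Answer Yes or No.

No

Y − X = {4,5,9,10}
(Y − X)ᶜ = {1,2,3,6,7,8}
Zᶜ = {1,6,7,8}
(Y − X)ᶜ ∪ Zᶜ = {1,2,3,6,7,8}
Z ∪ X = {1,2,3,4,5,6,7,8,9,10}
X ∪ (Z ∪ X) = {1,2,3,4,5,6,7,8,9,10}
Y ∪ (Y − X) = {1,4,5,7,8,9,10}
(X ∪ (Z ∪ X)) − (Y ∪ (Y − X)) = {2,3,6}
1 ∈ (Y − X)ᶜ ∪ Zᶜ but 1 ∉ (X ∪ (Z ∪ X)) − (Y ∪ (Y − X)), so the inclusion fails.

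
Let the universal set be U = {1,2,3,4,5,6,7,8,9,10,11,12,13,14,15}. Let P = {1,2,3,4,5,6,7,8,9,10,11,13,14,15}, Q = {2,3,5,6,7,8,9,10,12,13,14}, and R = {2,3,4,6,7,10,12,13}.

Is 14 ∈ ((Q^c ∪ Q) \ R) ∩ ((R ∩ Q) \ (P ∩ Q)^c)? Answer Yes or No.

14 ∈ Q, so 14 ∉ Q^c
14 ∉ Q^c and 14 ∈ Q, so 14 ∈ Q^c ∪ Q
14 ∈ (Q^c ∪ Q) and 14 ∉ R, so 14 ∈ (Q^c ∪ Q) \ R
14 ∉ R and 14 ∈ Q, so 14 ∉ R ∩ Q
14 ∈ P and 14 ∈ Q, so 14 ∈ P ∩ Q
14 ∉ (P ∩ Q)^c since 14 ∈ (P ∩ Q)
14 ∉ (R ∩ Q) and 14 ∉ (P ∩ Q)^c, so 14 ∉ (R ∩ Q) \ (P ∩ Q)^c
14 ∈ ((Q^c ∪ Q) \ R) and 14 ∉ ((R ∩ Q) \ (P ∩ Q)^c), so 14 ∉ ((Q^c ∪ Q) \ R) ∩ ((R ∩ Q) \ (P ∩ Q)^c)

No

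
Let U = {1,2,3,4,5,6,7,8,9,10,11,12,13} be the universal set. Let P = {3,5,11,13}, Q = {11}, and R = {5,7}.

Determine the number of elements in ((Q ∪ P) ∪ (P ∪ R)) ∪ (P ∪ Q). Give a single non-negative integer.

Q ∪ P = {3,5,11,13}
P ∪ R = {3,5,7,11,13}
(Q ∪ P) ∪ (P ∪ R) = {3,5,7,11,13}
P ∪ Q = {3,5,11,13}
((Q ∪ P) ∪ (P ∪ R)) ∪ (P ∪ Q) = {3,5,7,11,13}
|((Q ∪ P) ∪ (P ∪ R)) ∪ (P ∪ Q)| = 5

5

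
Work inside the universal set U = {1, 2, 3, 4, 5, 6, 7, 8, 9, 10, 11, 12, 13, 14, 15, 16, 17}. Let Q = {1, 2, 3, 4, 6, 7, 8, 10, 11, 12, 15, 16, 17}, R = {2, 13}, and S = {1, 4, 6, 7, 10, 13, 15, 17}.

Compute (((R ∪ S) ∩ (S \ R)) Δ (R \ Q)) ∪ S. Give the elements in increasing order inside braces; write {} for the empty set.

{1, 4, 6, 7, 10, 13, 15, 17}

R ∪ S = {1, 2, 4, 6, 7, 10, 13, 15, 17}
S \ R = {1, 4, 6, 7, 10, 15, 17}
(R ∪ S) ∩ (S \ R) = {1, 4, 6, 7, 10, 15, 17}
R \ Q = {13}
((R ∪ S) ∩ (S \ R)) Δ (R \ Q) = {1, 4, 6, 7, 10, 13, 15, 17}
(((R ∪ S) ∩ (S \ R)) Δ (R \ Q)) ∪ S = {1, 4, 6, 7, 10, 13, 15, 17}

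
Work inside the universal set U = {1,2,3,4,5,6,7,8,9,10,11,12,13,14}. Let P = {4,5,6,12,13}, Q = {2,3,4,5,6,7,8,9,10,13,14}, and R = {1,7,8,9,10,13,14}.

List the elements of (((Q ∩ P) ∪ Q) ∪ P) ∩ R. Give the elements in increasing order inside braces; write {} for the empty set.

{7,8,9,10,13,14}

Q ∩ P = {4,5,6,13}
(Q ∩ P) ∪ Q = {2,3,4,5,6,7,8,9,10,13,14}
((Q ∩ P) ∪ Q) ∪ P = {2,3,4,5,6,7,8,9,10,12,13,14}
(((Q ∩ P) ∪ Q) ∪ P) ∩ R = {7,8,9,10,13,14}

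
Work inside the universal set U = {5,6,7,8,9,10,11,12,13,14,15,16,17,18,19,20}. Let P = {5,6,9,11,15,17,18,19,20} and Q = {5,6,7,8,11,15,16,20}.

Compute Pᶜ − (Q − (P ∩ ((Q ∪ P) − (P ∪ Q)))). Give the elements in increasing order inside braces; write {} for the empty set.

Pᶜ = {7,8,10,12,13,14,16}
Q ∪ P = {5,6,7,8,9,11,15,16,17,18,19,20}
P ∪ Q = {5,6,7,8,9,11,15,16,17,18,19,20}
(Q ∪ P) − (P ∪ Q) = {}
P ∩ ((Q ∪ P) − (P ∪ Q)) = {}
Q − (P ∩ ((Q ∪ P) − (P ∪ Q))) = {5,6,7,8,11,15,16,20}
Pᶜ − (Q − (P ∩ ((Q ∪ P) − (P ∪ Q)))) = {10,12,13,14}

{10,12,13,14}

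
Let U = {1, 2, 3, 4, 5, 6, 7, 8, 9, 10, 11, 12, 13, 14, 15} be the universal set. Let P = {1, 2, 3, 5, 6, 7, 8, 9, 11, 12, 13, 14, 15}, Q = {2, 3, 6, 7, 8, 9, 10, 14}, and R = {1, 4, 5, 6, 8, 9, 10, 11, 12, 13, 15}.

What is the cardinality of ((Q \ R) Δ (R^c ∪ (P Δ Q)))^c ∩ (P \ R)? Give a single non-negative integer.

Q \ R = {2, 3, 7, 14}
R^c = {2, 3, 7, 14}
P Δ Q = {1, 5, 10, 11, 12, 13, 15}
R^c ∪ (P Δ Q) = {1, 2, 3, 5, 7, 10, 11, 12, 13, 14, 15}
(Q \ R) Δ (R^c ∪ (P Δ Q)) = {1, 5, 10, 11, 12, 13, 15}
((Q \ R) Δ (R^c ∪ (P Δ Q)))^c = {2, 3, 4, 6, 7, 8, 9, 14}
P \ R = {2, 3, 7, 14}
((Q \ R) Δ (R^c ∪ (P Δ Q)))^c ∩ (P \ R) = {2, 3, 7, 14}
|((Q \ R) Δ (R^c ∪ (P Δ Q)))^c ∩ (P \ R)| = 4

4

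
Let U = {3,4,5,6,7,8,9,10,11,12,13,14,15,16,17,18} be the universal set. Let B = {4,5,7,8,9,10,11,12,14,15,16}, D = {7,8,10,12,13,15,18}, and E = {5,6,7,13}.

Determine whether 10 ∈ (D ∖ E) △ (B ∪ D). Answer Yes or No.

No

10 ∈ D and 10 ∉ E, so 10 ∈ D ∖ E
10 ∈ B and 10 ∈ D, so 10 ∈ B ∪ D
10 ∈ (D ∖ E) and 10 ∈ (B ∪ D), so 10 ∉ (D ∖ E) △ (B ∪ D)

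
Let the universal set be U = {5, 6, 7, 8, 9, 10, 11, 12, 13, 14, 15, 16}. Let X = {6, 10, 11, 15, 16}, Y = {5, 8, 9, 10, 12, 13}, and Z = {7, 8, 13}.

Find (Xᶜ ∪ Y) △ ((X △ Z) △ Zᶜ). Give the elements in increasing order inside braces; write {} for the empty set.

{10}

Xᶜ = {5, 7, 8, 9, 12, 13, 14}
Xᶜ ∪ Y = {5, 7, 8, 9, 10, 12, 13, 14}
X △ Z = {6, 7, 8, 10, 11, 13, 15, 16}
Zᶜ = {5, 6, 9, 10, 11, 12, 14, 15, 16}
(X △ Z) △ Zᶜ = {5, 7, 8, 9, 12, 13, 14}
(Xᶜ ∪ Y) △ ((X △ Z) △ Zᶜ) = {10}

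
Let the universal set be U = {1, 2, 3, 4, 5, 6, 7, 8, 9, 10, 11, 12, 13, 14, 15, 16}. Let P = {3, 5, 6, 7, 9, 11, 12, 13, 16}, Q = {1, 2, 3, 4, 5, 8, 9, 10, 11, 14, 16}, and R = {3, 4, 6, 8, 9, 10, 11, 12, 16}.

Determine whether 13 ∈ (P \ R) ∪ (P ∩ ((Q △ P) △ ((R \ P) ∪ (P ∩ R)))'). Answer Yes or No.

Yes

13 ∈ P and 13 ∉ R, so 13 ∈ P \ R
13 ∉ Q and 13 ∈ P, so 13 ∈ Q △ P
13 ∉ R and 13 ∈ P, so 13 ∉ R \ P
13 ∈ P and 13 ∉ R, so 13 ∉ P ∩ R
13 ∉ (R \ P) and 13 ∉ (P ∩ R), so 13 ∉ (R \ P) ∪ (P ∩ R)
13 ∈ (Q △ P) and 13 ∉ ((R \ P) ∪ (P ∩ R)), so 13 ∈ (Q △ P) △ ((R \ P) ∪ (P ∩ R))
13 ∉ ((Q △ P) △ ((R \ P) ∪ (P ∩ R)))' since 13 ∈ ((Q △ P) △ ((R \ P) ∪ (P ∩ R)))
13 ∈ P and 13 ∉ ((Q △ P) △ ((R \ P) ∪ (P ∩ R)))', so 13 ∉ P ∩ ((Q △ P) △ ((R \ P) ∪ (P ∩ R)))'
13 ∈ (P \ R) and 13 ∉ (P ∩ ((Q △ P) △ ((R \ P) ∪ (P ∩ R)))'), so 13 ∈ (P \ R) ∪ (P ∩ ((Q △ P) △ ((R \ P) ∪ (P ∩ R)))')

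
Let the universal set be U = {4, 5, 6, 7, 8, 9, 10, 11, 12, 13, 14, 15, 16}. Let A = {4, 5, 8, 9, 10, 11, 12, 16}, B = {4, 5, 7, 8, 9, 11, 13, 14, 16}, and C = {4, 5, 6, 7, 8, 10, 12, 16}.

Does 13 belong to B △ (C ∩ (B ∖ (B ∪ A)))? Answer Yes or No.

13 ∈ B and 13 ∉ A, so 13 ∈ B ∪ A
13 ∈ B and 13 ∈ (B ∪ A), so 13 ∉ B ∖ (B ∪ A)
13 ∉ C and 13 ∉ (B ∖ (B ∪ A)), so 13 ∉ C ∩ (B ∖ (B ∪ A))
13 ∈ B and 13 ∉ (C ∩ (B ∖ (B ∪ A))), so 13 ∈ B △ (C ∩ (B ∖ (B ∪ A)))

Yes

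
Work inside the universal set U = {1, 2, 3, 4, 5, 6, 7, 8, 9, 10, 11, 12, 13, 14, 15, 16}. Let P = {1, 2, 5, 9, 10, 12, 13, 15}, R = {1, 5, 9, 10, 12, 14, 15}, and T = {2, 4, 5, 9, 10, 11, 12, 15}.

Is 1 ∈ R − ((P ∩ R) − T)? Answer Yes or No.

No

1 ∈ P and 1 ∈ R, so 1 ∈ P ∩ R
1 ∈ (P ∩ R) and 1 ∉ T, so 1 ∈ (P ∩ R) − T
1 ∈ R and 1 ∈ ((P ∩ R) − T), so 1 ∉ R − ((P ∩ R) − T)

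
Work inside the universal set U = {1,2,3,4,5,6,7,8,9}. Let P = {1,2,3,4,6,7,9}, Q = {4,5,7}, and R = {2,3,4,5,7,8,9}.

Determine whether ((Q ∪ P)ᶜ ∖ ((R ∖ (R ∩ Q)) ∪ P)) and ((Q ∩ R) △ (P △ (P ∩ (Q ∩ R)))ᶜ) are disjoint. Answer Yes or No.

Q ∪ P = {1,2,3,4,5,6,7,9}
(Q ∪ P)ᶜ = {8}
R ∩ Q = {4,5,7}
R ∖ (R ∩ Q) = {2,3,8,9}
(R ∖ (R ∩ Q)) ∪ P = {1,2,3,4,6,7,8,9}
(Q ∪ P)ᶜ ∖ ((R ∖ (R ∩ Q)) ∪ P) = {}
Q ∩ R = {4,5,7}
P ∩ (Q ∩ R) = {4,7}
P △ (P ∩ (Q ∩ R)) = {1,2,3,6,9}
(P △ (P ∩ (Q ∩ R)))ᶜ = {4,5,7,8}
(Q ∩ R) △ (P △ (P ∩ (Q ∩ R)))ᶜ = {8}
{} and {8} share no elements.

Yes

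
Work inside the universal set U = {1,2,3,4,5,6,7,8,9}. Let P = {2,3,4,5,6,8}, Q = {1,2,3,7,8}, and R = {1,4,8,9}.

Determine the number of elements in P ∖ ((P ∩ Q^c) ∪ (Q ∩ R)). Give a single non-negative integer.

2

Q^c = {4,5,6,9}
P ∩ Q^c = {4,5,6}
Q ∩ R = {1,8}
(P ∩ Q^c) ∪ (Q ∩ R) = {1,4,5,6,8}
P ∖ ((P ∩ Q^c) ∪ (Q ∩ R)) = {2,3}
|P ∖ ((P ∩ Q^c) ∪ (Q ∩ R))| = 2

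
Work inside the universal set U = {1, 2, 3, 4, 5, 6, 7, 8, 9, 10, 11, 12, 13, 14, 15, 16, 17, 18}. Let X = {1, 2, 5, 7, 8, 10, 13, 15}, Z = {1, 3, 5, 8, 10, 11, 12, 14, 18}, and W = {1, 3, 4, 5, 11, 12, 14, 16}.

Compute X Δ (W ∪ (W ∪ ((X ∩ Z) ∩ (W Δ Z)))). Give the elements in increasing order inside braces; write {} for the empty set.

X ∩ Z = {1, 5, 8, 10}
W Δ Z = {4, 8, 10, 16, 18}
(X ∩ Z) ∩ (W Δ Z) = {8, 10}
W ∪ ((X ∩ Z) ∩ (W Δ Z)) = {1, 3, 4, 5, 8, 10, 11, 12, 14, 16}
W ∪ (W ∪ ((X ∩ Z) ∩ (W Δ Z))) = {1, 3, 4, 5, 8, 10, 11, 12, 14, 16}
X Δ (W ∪ (W ∪ ((X ∩ Z) ∩ (W Δ Z)))) = {2, 3, 4, 7, 11, 12, 13, 14, 15, 16}

{2, 3, 4, 7, 11, 12, 13, 14, 15, 16}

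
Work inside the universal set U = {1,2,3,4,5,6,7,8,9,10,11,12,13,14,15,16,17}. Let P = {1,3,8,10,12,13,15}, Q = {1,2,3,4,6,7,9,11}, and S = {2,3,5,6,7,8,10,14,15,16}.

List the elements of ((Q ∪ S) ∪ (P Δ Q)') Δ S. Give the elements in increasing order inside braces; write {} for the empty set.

{1,4,9,11,17}

Q ∪ S = {1,2,3,4,5,6,7,8,9,10,11,14,15,16}
P Δ Q = {2,4,6,7,8,9,10,11,12,13,15}
(P Δ Q)' = {1,3,5,14,16,17}
(Q ∪ S) ∪ (P Δ Q)' = {1,2,3,4,5,6,7,8,9,10,11,14,15,16,17}
((Q ∪ S) ∪ (P Δ Q)') Δ S = {1,4,9,11,17}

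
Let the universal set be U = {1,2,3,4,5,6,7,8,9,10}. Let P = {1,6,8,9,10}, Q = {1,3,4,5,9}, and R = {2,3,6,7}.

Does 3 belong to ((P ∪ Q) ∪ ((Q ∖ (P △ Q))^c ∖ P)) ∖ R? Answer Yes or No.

3 ∉ P and 3 ∈ Q, so 3 ∈ P ∪ Q
3 ∉ P and 3 ∈ Q, so 3 ∈ P △ Q
3 ∈ Q and 3 ∈ (P △ Q), so 3 ∉ Q ∖ (P △ Q)
3 ∈ (Q ∖ (P △ Q))^c since 3 ∉ (Q ∖ (P △ Q))
3 ∈ (Q ∖ (P △ Q))^c and 3 ∉ P, so 3 ∈ (Q ∖ (P △ Q))^c ∖ P
3 ∈ (P ∪ Q) and 3 ∈ ((Q ∖ (P △ Q))^c ∖ P), so 3 ∈ (P ∪ Q) ∪ ((Q ∖ (P △ Q))^c ∖ P)
3 ∈ ((P ∪ Q) ∪ ((Q ∖ (P △ Q))^c ∖ P)) and 3 ∈ R, so 3 ∉ ((P ∪ Q) ∪ ((Q ∖ (P △ Q))^c ∖ P)) ∖ R

No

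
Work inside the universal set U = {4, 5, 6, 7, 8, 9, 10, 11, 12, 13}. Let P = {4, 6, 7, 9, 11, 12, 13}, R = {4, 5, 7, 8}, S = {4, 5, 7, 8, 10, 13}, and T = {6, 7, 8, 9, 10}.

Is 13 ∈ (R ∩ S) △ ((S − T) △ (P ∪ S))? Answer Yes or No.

No

13 ∉ R and 13 ∈ S, so 13 ∉ R ∩ S
13 ∈ S and 13 ∉ T, so 13 ∈ S − T
13 ∈ P and 13 ∈ S, so 13 ∈ P ∪ S
13 ∈ (S − T) and 13 ∈ (P ∪ S), so 13 ∉ (S − T) △ (P ∪ S)
13 ∉ (R ∩ S) and 13 ∉ ((S − T) △ (P ∪ S)), so 13 ∉ (R ∩ S) △ ((S − T) △ (P ∪ S))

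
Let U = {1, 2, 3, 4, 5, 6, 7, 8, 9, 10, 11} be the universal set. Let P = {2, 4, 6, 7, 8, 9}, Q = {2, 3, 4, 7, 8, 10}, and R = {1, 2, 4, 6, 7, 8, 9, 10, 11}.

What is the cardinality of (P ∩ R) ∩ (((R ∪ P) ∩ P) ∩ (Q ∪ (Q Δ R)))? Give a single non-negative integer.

6

P ∩ R = {2, 4, 6, 7, 8, 9}
R ∪ P = {1, 2, 4, 6, 7, 8, 9, 10, 11}
(R ∪ P) ∩ P = {2, 4, 6, 7, 8, 9}
Q Δ R = {1, 3, 6, 9, 11}
Q ∪ (Q Δ R) = {1, 2, 3, 4, 6, 7, 8, 9, 10, 11}
((R ∪ P) ∩ P) ∩ (Q ∪ (Q Δ R)) = {2, 4, 6, 7, 8, 9}
(P ∩ R) ∩ (((R ∪ P) ∩ P) ∩ (Q ∪ (Q Δ R))) = {2, 4, 6, 7, 8, 9}
|(P ∩ R) ∩ (((R ∪ P) ∩ P) ∩ (Q ∪ (Q Δ R)))| = 6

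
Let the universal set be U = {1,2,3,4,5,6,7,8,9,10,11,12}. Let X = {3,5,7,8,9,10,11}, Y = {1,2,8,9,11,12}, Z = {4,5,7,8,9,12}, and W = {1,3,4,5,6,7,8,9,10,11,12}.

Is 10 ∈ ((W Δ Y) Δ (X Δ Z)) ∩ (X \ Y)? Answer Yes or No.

10 ∈ W and 10 ∉ Y, so 10 ∈ W Δ Y
10 ∈ X and 10 ∉ Z, so 10 ∈ X Δ Z
10 ∈ (W Δ Y) and 10 ∈ (X Δ Z), so 10 ∉ (W Δ Y) Δ (X Δ Z)
10 ∈ X and 10 ∉ Y, so 10 ∈ X \ Y
10 ∉ ((W Δ Y) Δ (X Δ Z)) and 10 ∈ (X \ Y), so 10 ∉ ((W Δ Y) Δ (X Δ Z)) ∩ (X \ Y)

No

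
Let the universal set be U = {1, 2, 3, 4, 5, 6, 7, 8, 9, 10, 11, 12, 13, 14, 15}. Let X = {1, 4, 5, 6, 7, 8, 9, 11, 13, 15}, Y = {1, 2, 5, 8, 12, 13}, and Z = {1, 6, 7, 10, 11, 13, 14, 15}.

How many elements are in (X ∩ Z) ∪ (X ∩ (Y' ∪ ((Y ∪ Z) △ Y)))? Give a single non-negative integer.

8

X ∩ Z = {1, 6, 7, 11, 13, 15}
Y' = {3, 4, 6, 7, 9, 10, 11, 14, 15}
Y ∪ Z = {1, 2, 5, 6, 7, 8, 10, 11, 12, 13, 14, 15}
(Y ∪ Z) △ Y = {6, 7, 10, 11, 14, 15}
Y' ∪ ((Y ∪ Z) △ Y) = {3, 4, 6, 7, 9, 10, 11, 14, 15}
X ∩ (Y' ∪ ((Y ∪ Z) △ Y)) = {4, 6, 7, 9, 11, 15}
(X ∩ Z) ∪ (X ∩ (Y' ∪ ((Y ∪ Z) △ Y))) = {1, 4, 6, 7, 9, 11, 13, 15}
|(X ∩ Z) ∪ (X ∩ (Y' ∪ ((Y ∪ Z) △ Y)))| = 8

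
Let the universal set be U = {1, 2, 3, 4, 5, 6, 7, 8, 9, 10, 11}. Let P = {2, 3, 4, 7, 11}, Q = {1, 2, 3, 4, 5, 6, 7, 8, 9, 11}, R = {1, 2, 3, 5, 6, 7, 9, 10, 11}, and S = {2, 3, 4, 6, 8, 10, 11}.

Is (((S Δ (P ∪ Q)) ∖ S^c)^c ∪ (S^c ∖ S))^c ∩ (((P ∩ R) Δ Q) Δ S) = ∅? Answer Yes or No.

No

P ∪ Q = {1, 2, 3, 4, 5, 6, 7, 8, 9, 11}
S Δ (P ∪ Q) = {1, 5, 7, 9, 10}
S^c = {1, 5, 7, 9}
(S Δ (P ∪ Q)) ∖ S^c = {10}
((S Δ (P ∪ Q)) ∖ S^c)^c = {1, 2, 3, 4, 5, 6, 7, 8, 9, 11}
S^c ∖ S = {1, 5, 7, 9}
((S Δ (P ∪ Q)) ∖ S^c)^c ∪ (S^c ∖ S) = {1, 2, 3, 4, 5, 6, 7, 8, 9, 11}
(((S Δ (P ∪ Q)) ∖ S^c)^c ∪ (S^c ∖ S))^c = {10}
P ∩ R = {2, 3, 7, 11}
(P ∩ R) Δ Q = {1, 4, 5, 6, 8, 9}
((P ∩ R) Δ Q) Δ S = {1, 2, 3, 5, 9, 10, 11}
10 lies in both, so they are not disjoint.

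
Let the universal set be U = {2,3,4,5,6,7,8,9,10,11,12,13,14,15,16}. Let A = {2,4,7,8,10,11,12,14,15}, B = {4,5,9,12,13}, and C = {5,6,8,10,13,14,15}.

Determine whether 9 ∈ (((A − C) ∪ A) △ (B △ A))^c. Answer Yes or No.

No

9 ∉ A and 9 ∉ C, so 9 ∉ A − C
9 ∉ (A − C) and 9 ∉ A, so 9 ∉ (A − C) ∪ A
9 ∈ B and 9 ∉ A, so 9 ∈ B △ A
9 ∉ ((A − C) ∪ A) and 9 ∈ (B △ A), so 9 ∈ ((A − C) ∪ A) △ (B △ A)
9 ∉ (((A − C) ∪ A) △ (B △ A))^c since 9 ∈ (((A − C) ∪ A) △ (B △ A))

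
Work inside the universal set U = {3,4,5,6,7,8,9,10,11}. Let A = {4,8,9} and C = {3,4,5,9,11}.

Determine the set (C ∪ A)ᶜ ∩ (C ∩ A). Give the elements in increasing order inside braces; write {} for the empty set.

{}

C ∪ A = {3,4,5,8,9,11}
(C ∪ A)ᶜ = {6,7,10}
C ∩ A = {4,9}
(C ∪ A)ᶜ ∩ (C ∩ A) = {}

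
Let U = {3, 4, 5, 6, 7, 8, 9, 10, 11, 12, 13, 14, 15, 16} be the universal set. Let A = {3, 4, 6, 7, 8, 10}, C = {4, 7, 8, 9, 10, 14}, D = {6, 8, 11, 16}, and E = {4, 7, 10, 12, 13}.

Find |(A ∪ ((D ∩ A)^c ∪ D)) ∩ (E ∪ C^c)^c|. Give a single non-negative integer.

D ∩ A = {6, 8}
(D ∩ A)^c = {3, 4, 5, 7, 9, 10, 11, 12, 13, 14, 15, 16}
(D ∩ A)^c ∪ D = {3, 4, 5, 6, 7, 8, 9, 10, 11, 12, 13, 14, 15, 16}
A ∪ ((D ∩ A)^c ∪ D) = {3, 4, 5, 6, 7, 8, 9, 10, 11, 12, 13, 14, 15, 16}
C^c = {3, 5, 6, 11, 12, 13, 15, 16}
E ∪ C^c = {3, 4, 5, 6, 7, 10, 11, 12, 13, 15, 16}
(E ∪ C^c)^c = {8, 9, 14}
(A ∪ ((D ∩ A)^c ∪ D)) ∩ (E ∪ C^c)^c = {8, 9, 14}
|(A ∪ ((D ∩ A)^c ∪ D)) ∩ (E ∪ C^c)^c| = 3

3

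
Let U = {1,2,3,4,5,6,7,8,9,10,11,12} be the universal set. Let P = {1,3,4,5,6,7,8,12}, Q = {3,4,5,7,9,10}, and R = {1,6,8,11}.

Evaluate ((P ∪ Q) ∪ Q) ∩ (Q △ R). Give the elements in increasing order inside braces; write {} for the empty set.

P ∪ Q = {1,3,4,5,6,7,8,9,10,12}
(P ∪ Q) ∪ Q = {1,3,4,5,6,7,8,9,10,12}
Q △ R = {1,3,4,5,6,7,8,9,10,11}
((P ∪ Q) ∪ Q) ∩ (Q △ R) = {1,3,4,5,6,7,8,9,10}

{1,3,4,5,6,7,8,9,10}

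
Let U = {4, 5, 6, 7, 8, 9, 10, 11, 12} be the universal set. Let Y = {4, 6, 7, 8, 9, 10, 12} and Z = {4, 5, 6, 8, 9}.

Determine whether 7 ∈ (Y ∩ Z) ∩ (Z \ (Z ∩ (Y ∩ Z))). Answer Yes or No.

7 ∈ Y and 7 ∉ Z, so 7 ∉ Y ∩ Z
7 ∈ Y and 7 ∉ Z, so 7 ∉ Y ∩ Z
7 ∉ Z and 7 ∉ (Y ∩ Z), so 7 ∉ Z ∩ (Y ∩ Z)
7 ∉ Z and 7 ∉ (Z ∩ (Y ∩ Z)), so 7 ∉ Z \ (Z ∩ (Y ∩ Z))
7 ∉ (Y ∩ Z) and 7 ∉ (Z \ (Z ∩ (Y ∩ Z))), so 7 ∉ (Y ∩ Z) ∩ (Z \ (Z ∩ (Y ∩ Z)))

No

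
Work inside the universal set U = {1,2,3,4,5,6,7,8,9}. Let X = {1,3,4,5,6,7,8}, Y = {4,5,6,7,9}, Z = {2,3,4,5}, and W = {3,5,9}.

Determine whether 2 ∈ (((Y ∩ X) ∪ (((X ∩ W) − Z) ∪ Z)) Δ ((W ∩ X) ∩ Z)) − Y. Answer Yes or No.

2 ∉ Y and 2 ∉ X, so 2 ∉ Y ∩ X
2 ∉ X and 2 ∉ W, so 2 ∉ X ∩ W
2 ∉ (X ∩ W) and 2 ∈ Z, so 2 ∉ (X ∩ W) − Z
2 ∉ ((X ∩ W) − Z) and 2 ∈ Z, so 2 ∈ ((X ∩ W) − Z) ∪ Z
2 ∉ (Y ∩ X) and 2 ∈ (((X ∩ W) − Z) ∪ Z), so 2 ∈ (Y ∩ X) ∪ (((X ∩ W) − Z) ∪ Z)
2 ∉ W and 2 ∉ X, so 2 ∉ W ∩ X
2 ∉ (W ∩ X) and 2 ∈ Z, so 2 ∉ (W ∩ X) ∩ Z
2 ∈ ((Y ∩ X) ∪ (((X ∩ W) − Z) ∪ Z)) and 2 ∉ ((W ∩ X) ∩ Z), so 2 ∈ ((Y ∩ X) ∪ (((X ∩ W) − Z) ∪ Z)) Δ ((W ∩ X) ∩ Z)
2 ∈ (((Y ∩ X) ∪ (((X ∩ W) − Z) ∪ Z)) Δ ((W ∩ X) ∩ Z)) and 2 ∉ Y, so 2 ∈ (((Y ∩ X) ∪ (((X ∩ W) − Z) ∪ Z)) Δ ((W ∩ X) ∩ Z)) − Y

Yes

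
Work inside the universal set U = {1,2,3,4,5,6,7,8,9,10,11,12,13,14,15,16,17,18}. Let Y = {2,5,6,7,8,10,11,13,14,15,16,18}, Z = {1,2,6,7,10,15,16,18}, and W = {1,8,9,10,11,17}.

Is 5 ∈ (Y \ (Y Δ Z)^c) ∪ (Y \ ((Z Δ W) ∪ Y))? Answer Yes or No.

Yes

5 ∈ Y and 5 ∉ Z, so 5 ∈ Y Δ Z
5 ∉ (Y Δ Z)^c since 5 ∈ (Y Δ Z)
5 ∈ Y and 5 ∉ (Y Δ Z)^c, so 5 ∈ Y \ (Y Δ Z)^c
5 ∉ Z and 5 ∉ W, so 5 ∉ Z Δ W
5 ∉ (Z Δ W) and 5 ∈ Y, so 5 ∈ (Z Δ W) ∪ Y
5 ∈ Y and 5 ∈ ((Z Δ W) ∪ Y), so 5 ∉ Y \ ((Z Δ W) ∪ Y)
5 ∈ (Y \ (Y Δ Z)^c) and 5 ∉ (Y \ ((Z Δ W) ∪ Y)), so 5 ∈ (Y \ (Y Δ Z)^c) ∪ (Y \ ((Z Δ W) ∪ Y))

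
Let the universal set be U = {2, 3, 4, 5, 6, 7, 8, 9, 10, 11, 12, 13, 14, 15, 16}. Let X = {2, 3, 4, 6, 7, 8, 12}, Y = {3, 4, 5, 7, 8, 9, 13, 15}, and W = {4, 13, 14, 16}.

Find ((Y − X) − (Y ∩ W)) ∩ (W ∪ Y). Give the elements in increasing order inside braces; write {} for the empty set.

{5, 9, 15}

Y − X = {5, 9, 13, 15}
Y ∩ W = {4, 13}
(Y − X) − (Y ∩ W) = {5, 9, 15}
W ∪ Y = {3, 4, 5, 7, 8, 9, 13, 14, 15, 16}
((Y − X) − (Y ∩ W)) ∩ (W ∪ Y) = {5, 9, 15}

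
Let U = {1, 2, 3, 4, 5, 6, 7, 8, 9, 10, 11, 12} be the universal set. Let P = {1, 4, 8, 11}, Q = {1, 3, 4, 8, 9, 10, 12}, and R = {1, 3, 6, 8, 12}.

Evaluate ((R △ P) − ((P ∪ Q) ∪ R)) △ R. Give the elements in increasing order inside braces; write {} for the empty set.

R △ P = {3, 4, 6, 11, 12}
P ∪ Q = {1, 3, 4, 8, 9, 10, 11, 12}
(P ∪ Q) ∪ R = {1, 3, 4, 6, 8, 9, 10, 11, 12}
(R △ P) − ((P ∪ Q) ∪ R) = {}
((R △ P) − ((P ∪ Q) ∪ R)) △ R = {1, 3, 6, 8, 12}

{1, 3, 6, 8, 12}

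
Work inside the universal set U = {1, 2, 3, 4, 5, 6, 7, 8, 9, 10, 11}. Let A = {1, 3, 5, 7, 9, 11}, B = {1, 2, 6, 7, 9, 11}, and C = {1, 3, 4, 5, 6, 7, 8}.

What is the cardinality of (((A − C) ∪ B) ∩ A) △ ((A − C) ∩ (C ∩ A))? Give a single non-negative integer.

4

A − C = {9, 11}
(A − C) ∪ B = {1, 2, 6, 7, 9, 11}
((A − C) ∪ B) ∩ A = {1, 7, 9, 11}
C ∩ A = {1, 3, 5, 7}
(A − C) ∩ (C ∩ A) = {}
(((A − C) ∪ B) ∩ A) △ ((A − C) ∩ (C ∩ A)) = {1, 7, 9, 11}
|(((A − C) ∪ B) ∩ A) △ ((A − C) ∩ (C ∩ A))| = 4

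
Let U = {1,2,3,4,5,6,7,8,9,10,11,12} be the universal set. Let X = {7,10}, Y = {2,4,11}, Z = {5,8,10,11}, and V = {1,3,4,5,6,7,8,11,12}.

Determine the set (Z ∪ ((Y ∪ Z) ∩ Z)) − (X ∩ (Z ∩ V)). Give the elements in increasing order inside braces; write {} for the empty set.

{5,8,10,11}

Y ∪ Z = {2,4,5,8,10,11}
(Y ∪ Z) ∩ Z = {5,8,10,11}
Z ∪ ((Y ∪ Z) ∩ Z) = {5,8,10,11}
Z ∩ V = {5,8,11}
X ∩ (Z ∩ V) = {}
(Z ∪ ((Y ∪ Z) ∩ Z)) − (X ∩ (Z ∩ V)) = {5,8,10,11}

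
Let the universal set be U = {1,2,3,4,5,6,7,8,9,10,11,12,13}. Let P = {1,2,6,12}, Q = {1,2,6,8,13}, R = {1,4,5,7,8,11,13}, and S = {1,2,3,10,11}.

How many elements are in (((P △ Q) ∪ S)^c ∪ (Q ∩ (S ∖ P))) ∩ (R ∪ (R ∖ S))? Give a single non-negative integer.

P △ Q = {8,12,13}
(P △ Q) ∪ S = {1,2,3,8,10,11,12,13}
((P △ Q) ∪ S)^c = {4,5,6,7,9}
S ∖ P = {3,10,11}
Q ∩ (S ∖ P) = {}
((P △ Q) ∪ S)^c ∪ (Q ∩ (S ∖ P)) = {4,5,6,7,9}
R ∖ S = {4,5,7,8,13}
R ∪ (R ∖ S) = {1,4,5,7,8,11,13}
(((P △ Q) ∪ S)^c ∪ (Q ∩ (S ∖ P))) ∩ (R ∪ (R ∖ S)) = {4,5,7}
|(((P △ Q) ∪ S)^c ∪ (Q ∩ (S ∖ P))) ∩ (R ∪ (R ∖ S))| = 3

3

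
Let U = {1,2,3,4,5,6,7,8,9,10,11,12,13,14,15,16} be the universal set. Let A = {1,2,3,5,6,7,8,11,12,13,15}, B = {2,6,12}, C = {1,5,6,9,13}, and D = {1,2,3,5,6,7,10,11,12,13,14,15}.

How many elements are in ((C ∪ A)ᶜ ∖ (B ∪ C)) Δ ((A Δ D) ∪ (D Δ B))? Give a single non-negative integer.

C ∪ A = {1,2,3,5,6,7,8,9,11,12,13,15}
(C ∪ A)ᶜ = {4,10,14,16}
B ∪ C = {1,2,5,6,9,12,13}
(C ∪ A)ᶜ ∖ (B ∪ C) = {4,10,14,16}
A Δ D = {8,10,14}
D Δ B = {1,3,5,7,10,11,13,14,15}
(A Δ D) ∪ (D Δ B) = {1,3,5,7,8,10,11,13,14,15}
((C ∪ A)ᶜ ∖ (B ∪ C)) Δ ((A Δ D) ∪ (D Δ B)) = {1,3,4,5,7,8,11,13,15,16}
|((C ∪ A)ᶜ ∖ (B ∪ C)) Δ ((A Δ D) ∪ (D Δ B))| = 10

10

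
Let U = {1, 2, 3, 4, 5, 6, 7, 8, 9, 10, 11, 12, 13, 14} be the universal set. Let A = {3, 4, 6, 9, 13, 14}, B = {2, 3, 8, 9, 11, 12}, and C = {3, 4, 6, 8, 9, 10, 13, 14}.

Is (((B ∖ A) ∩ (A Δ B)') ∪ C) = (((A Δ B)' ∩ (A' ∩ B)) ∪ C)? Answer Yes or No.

B ∖ A = {2, 8, 11, 12}
A Δ B = {2, 4, 6, 8, 11, 12, 13, 14}
(A Δ B)' = {1, 3, 5, 7, 9, 10}
(B ∖ A) ∩ (A Δ B)' = {}
((B ∖ A) ∩ (A Δ B)') ∪ C = {3, 4, 6, 8, 9, 10, 13, 14}
A' = {1, 2, 5, 7, 8, 10, 11, 12}
A' ∩ B = {2, 8, 11, 12}
(A Δ B)' ∩ (A' ∩ B) = {}
((A Δ B)' ∩ (A' ∩ B)) ∪ C = {3, 4, 6, 8, 9, 10, 13, 14}
Both equal {3, 4, 6, 8, 9, 10, 13, 14}, so ((B ∖ A) ∩ (A Δ B)') ∪ C = ((A Δ B)' ∩ (A' ∩ B)) ∪ C.

Yes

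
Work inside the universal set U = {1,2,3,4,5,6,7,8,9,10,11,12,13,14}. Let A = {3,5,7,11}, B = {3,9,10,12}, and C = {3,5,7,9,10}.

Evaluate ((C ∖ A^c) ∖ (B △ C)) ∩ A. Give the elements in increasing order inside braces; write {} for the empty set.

{3}

A^c = {1,2,4,6,8,9,10,12,13,14}
C ∖ A^c = {3,5,7}
B △ C = {5,7,12}
(C ∖ A^c) ∖ (B △ C) = {3}
((C ∖ A^c) ∖ (B △ C)) ∩ A = {3}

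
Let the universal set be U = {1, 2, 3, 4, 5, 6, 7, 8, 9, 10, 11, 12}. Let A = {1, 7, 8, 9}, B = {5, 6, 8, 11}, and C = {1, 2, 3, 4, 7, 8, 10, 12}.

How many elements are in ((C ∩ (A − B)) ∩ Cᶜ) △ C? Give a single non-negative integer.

8

A − B = {1, 7, 9}
C ∩ (A − B) = {1, 7}
Cᶜ = {5, 6, 9, 11}
(C ∩ (A − B)) ∩ Cᶜ = {}
((C ∩ (A − B)) ∩ Cᶜ) △ C = {1, 2, 3, 4, 7, 8, 10, 12}
|((C ∩ (A − B)) ∩ Cᶜ) △ C| = 8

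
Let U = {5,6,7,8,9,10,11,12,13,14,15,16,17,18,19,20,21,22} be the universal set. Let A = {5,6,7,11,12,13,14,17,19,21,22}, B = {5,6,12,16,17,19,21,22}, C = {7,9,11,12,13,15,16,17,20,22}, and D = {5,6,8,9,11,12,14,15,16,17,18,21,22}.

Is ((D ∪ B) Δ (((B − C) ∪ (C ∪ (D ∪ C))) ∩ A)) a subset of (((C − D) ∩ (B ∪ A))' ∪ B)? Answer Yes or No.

D ∪ B = {5,6,8,9,11,12,14,15,16,17,18,19,21,22}
B − C = {5,6,19,21}
D ∪ C = {5,6,7,8,9,11,12,13,14,15,16,17,18,20,21,22}
C ∪ (D ∪ C) = {5,6,7,8,9,11,12,13,14,15,16,17,18,20,21,22}
(B − C) ∪ (C ∪ (D ∪ C)) = {5,6,7,8,9,11,12,13,14,15,16,17,18,19,20,21,22}
((B − C) ∪ (C ∪ (D ∪ C))) ∩ A = {5,6,7,11,12,13,14,17,19,21,22}
(D ∪ B) Δ (((B − C) ∪ (C ∪ (D ∪ C))) ∩ A) = {7,8,9,13,15,16,18}
C − D = {7,13,20}
B ∪ A = {5,6,7,11,12,13,14,16,17,19,21,22}
(C − D) ∩ (B ∪ A) = {7,13}
((C − D) ∩ (B ∪ A))' = {5,6,8,9,10,11,12,14,15,16,17,18,19,20,21,22}
((C − D) ∩ (B ∪ A))' ∪ B = {5,6,8,9,10,11,12,14,15,16,17,18,19,20,21,22}
7 ∈ (D ∪ B) Δ (((B − C) ∪ (C ∪ (D ∪ C))) ∩ A) but 7 ∉ ((C − D) ∩ (B ∪ A))' ∪ B, so the inclusion fails.

No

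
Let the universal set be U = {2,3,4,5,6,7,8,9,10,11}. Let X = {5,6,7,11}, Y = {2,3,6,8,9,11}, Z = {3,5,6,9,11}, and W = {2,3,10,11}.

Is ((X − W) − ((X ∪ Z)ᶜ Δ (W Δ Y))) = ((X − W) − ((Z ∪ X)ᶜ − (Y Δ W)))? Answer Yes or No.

X − W = {5,6,7}
X ∪ Z = {3,5,6,7,9,11}
(X ∪ Z)ᶜ = {2,4,8,10}
W Δ Y = {6,8,9,10}
(X ∪ Z)ᶜ Δ (W Δ Y) = {2,4,6,9}
(X − W) − ((X ∪ Z)ᶜ Δ (W Δ Y)) = {5,7}
Z ∪ X = {3,5,6,7,9,11}
(Z ∪ X)ᶜ = {2,4,8,10}
Y Δ W = {6,8,9,10}
(Z ∪ X)ᶜ − (Y Δ W) = {2,4}
(X − W) − ((Z ∪ X)ᶜ − (Y Δ W)) = {5,6,7}
6 ∈ (X − W) − ((Z ∪ X)ᶜ − (Y Δ W)) but 6 ∉ (X − W) − ((X ∪ Z)ᶜ Δ (W Δ Y)), so they differ.

No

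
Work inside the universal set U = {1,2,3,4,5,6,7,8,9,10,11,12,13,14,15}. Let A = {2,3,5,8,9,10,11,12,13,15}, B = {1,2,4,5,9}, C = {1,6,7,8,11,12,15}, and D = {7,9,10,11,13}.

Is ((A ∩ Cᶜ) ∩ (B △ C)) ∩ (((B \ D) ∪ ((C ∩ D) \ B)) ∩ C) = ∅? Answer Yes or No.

Cᶜ = {2,3,4,5,9,10,13,14}
A ∩ Cᶜ = {2,3,5,9,10,13}
B △ C = {2,4,5,6,7,8,9,11,12,15}
(A ∩ Cᶜ) ∩ (B △ C) = {2,5,9}
B \ D = {1,2,4,5}
C ∩ D = {7,11}
(C ∩ D) \ B = {7,11}
(B \ D) ∪ ((C ∩ D) \ B) = {1,2,4,5,7,11}
((B \ D) ∪ ((C ∩ D) \ B)) ∩ C = {1,7,11}
{2,5,9} and {1,7,11} share no elements.

Yes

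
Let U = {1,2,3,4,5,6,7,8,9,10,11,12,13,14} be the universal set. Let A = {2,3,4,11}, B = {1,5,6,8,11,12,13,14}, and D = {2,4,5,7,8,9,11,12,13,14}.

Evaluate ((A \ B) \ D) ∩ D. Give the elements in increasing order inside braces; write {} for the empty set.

{}

A \ B = {2,3,4}
(A \ B) \ D = {3}
((A \ B) \ D) ∩ D = {}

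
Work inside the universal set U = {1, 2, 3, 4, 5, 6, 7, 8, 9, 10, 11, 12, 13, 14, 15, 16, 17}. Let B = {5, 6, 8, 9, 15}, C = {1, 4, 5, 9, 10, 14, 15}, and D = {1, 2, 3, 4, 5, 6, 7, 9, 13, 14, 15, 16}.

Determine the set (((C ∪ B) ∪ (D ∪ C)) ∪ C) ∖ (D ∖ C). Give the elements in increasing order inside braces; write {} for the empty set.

{1, 4, 5, 8, 9, 10, 14, 15}

C ∪ B = {1, 4, 5, 6, 8, 9, 10, 14, 15}
D ∪ C = {1, 2, 3, 4, 5, 6, 7, 9, 10, 13, 14, 15, 16}
(C ∪ B) ∪ (D ∪ C) = {1, 2, 3, 4, 5, 6, 7, 8, 9, 10, 13, 14, 15, 16}
((C ∪ B) ∪ (D ∪ C)) ∪ C = {1, 2, 3, 4, 5, 6, 7, 8, 9, 10, 13, 14, 15, 16}
D ∖ C = {2, 3, 6, 7, 13, 16}
(((C ∪ B) ∪ (D ∪ C)) ∪ C) ∖ (D ∖ C) = {1, 4, 5, 8, 9, 10, 14, 15}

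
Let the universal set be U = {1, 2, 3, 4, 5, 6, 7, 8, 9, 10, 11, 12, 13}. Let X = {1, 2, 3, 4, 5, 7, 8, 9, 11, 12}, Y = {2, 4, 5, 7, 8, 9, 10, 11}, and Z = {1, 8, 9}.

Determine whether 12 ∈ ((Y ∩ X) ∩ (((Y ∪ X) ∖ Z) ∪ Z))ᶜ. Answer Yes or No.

Yes

12 ∉ Y and 12 ∈ X, so 12 ∉ Y ∩ X
12 ∉ Y and 12 ∈ X, so 12 ∈ Y ∪ X
12 ∈ (Y ∪ X) and 12 ∉ Z, so 12 ∈ (Y ∪ X) ∖ Z
12 ∈ ((Y ∪ X) ∖ Z) and 12 ∉ Z, so 12 ∈ ((Y ∪ X) ∖ Z) ∪ Z
12 ∉ (Y ∩ X) and 12 ∈ (((Y ∪ X) ∖ Z) ∪ Z), so 12 ∉ (Y ∩ X) ∩ (((Y ∪ X) ∖ Z) ∪ Z)
12 ∈ ((Y ∩ X) ∩ (((Y ∪ X) ∖ Z) ∪ Z))ᶜ since 12 ∉ ((Y ∩ X) ∩ (((Y ∪ X) ∖ Z) ∪ Z))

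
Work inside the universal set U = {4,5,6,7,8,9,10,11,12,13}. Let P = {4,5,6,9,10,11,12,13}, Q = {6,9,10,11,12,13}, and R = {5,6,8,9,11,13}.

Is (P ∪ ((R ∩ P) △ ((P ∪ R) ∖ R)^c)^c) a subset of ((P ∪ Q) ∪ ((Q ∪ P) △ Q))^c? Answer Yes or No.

No

R ∩ P = {5,6,9,11,13}
P ∪ R = {4,5,6,8,9,10,11,12,13}
(P ∪ R) ∖ R = {4,10,12}
((P ∪ R) ∖ R)^c = {5,6,7,8,9,11,13}
(R ∩ P) △ ((P ∪ R) ∖ R)^c = {7,8}
((R ∩ P) △ ((P ∪ R) ∖ R)^c)^c = {4,5,6,9,10,11,12,13}
P ∪ ((R ∩ P) △ ((P ∪ R) ∖ R)^c)^c = {4,5,6,9,10,11,12,13}
P ∪ Q = {4,5,6,9,10,11,12,13}
Q ∪ P = {4,5,6,9,10,11,12,13}
(Q ∪ P) △ Q = {4,5}
(P ∪ Q) ∪ ((Q ∪ P) △ Q) = {4,5,6,9,10,11,12,13}
((P ∪ Q) ∪ ((Q ∪ P) △ Q))^c = {7,8}
4 ∈ P ∪ ((R ∩ P) △ ((P ∪ R) ∖ R)^c)^c but 4 ∉ ((P ∪ Q) ∪ ((Q ∪ P) △ Q))^c, so the inclusion fails.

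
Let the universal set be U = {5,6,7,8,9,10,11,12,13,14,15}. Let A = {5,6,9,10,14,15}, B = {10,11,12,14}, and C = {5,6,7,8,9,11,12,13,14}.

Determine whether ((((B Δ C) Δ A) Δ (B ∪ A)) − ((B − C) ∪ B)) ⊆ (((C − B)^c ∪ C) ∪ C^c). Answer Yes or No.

B Δ C = {5,6,7,8,9,10,13}
(B Δ C) Δ A = {7,8,13,14,15}
B ∪ A = {5,6,9,10,11,12,14,15}
((B Δ C) Δ A) Δ (B ∪ A) = {5,6,7,8,9,10,11,12,13}
B − C = {10}
(B − C) ∪ B = {10,11,12,14}
(((B Δ C) Δ A) Δ (B ∪ A)) − ((B − C) ∪ B) = {5,6,7,8,9,13}
C − B = {5,6,7,8,9,13}
(C − B)^c = {10,11,12,14,15}
(C − B)^c ∪ C = {5,6,7,8,9,10,11,12,13,14,15}
C^c = {10,15}
((C − B)^c ∪ C) ∪ C^c = {5,6,7,8,9,10,11,12,13,14,15}
Every element of {5,6,7,8,9,13} is in {5,6,7,8,9,10,11,12,13,14,15}, so (((B Δ C) Δ A) Δ (B ∪ A)) − ((B − C) ∪ B) ⊆ ((C − B)^c ∪ C) ∪ C^c.

Yes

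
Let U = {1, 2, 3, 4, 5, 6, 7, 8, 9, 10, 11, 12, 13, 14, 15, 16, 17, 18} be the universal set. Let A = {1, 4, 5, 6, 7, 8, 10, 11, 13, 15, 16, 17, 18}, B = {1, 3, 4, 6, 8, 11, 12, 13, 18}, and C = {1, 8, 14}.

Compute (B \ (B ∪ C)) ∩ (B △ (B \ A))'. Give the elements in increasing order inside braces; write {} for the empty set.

B ∪ C = {1, 3, 4, 6, 8, 11, 12, 13, 14, 18}
B \ (B ∪ C) = {}
B \ A = {3, 12}
B △ (B \ A) = {1, 4, 6, 8, 11, 13, 18}
(B △ (B \ A))' = {2, 3, 5, 7, 9, 10, 12, 14, 15, 16, 17}
(B \ (B ∪ C)) ∩ (B △ (B \ A))' = {}

{}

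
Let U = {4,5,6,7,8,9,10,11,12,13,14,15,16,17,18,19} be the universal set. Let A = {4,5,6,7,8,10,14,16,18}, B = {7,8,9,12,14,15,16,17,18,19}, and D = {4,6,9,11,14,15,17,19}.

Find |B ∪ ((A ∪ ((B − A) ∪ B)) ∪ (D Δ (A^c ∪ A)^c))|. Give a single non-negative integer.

B − A = {9,12,15,17,19}
(B − A) ∪ B = {7,8,9,12,14,15,16,17,18,19}
A ∪ ((B − A) ∪ B) = {4,5,6,7,8,9,10,12,14,15,16,17,18,19}
A^c = {9,11,12,13,15,17,19}
A^c ∪ A = {4,5,6,7,8,9,10,11,12,13,14,15,16,17,18,19}
(A^c ∪ A)^c = {}
D Δ (A^c ∪ A)^c = {4,6,9,11,14,15,17,19}
(A ∪ ((B − A) ∪ B)) ∪ (D Δ (A^c ∪ A)^c) = {4,5,6,7,8,9,10,11,12,14,15,16,17,18,19}
B ∪ ((A ∪ ((B − A) ∪ B)) ∪ (D Δ (A^c ∪ A)^c)) = {4,5,6,7,8,9,10,11,12,14,15,16,17,18,19}
|B ∪ ((A ∪ ((B − A) ∪ B)) ∪ (D Δ (A^c ∪ A)^c))| = 15

15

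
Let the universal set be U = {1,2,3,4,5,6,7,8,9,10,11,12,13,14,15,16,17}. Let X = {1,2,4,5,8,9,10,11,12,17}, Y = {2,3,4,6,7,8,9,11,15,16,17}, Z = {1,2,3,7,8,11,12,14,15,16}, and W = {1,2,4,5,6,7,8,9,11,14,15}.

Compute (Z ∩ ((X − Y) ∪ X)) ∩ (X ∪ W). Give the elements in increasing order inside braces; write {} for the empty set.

X − Y = {1,5,10,12}
(X − Y) ∪ X = {1,2,4,5,8,9,10,11,12,17}
Z ∩ ((X − Y) ∪ X) = {1,2,8,11,12}
X ∪ W = {1,2,4,5,6,7,8,9,10,11,12,14,15,17}
(Z ∩ ((X − Y) ∪ X)) ∩ (X ∪ W) = {1,2,8,11,12}

{1,2,8,11,12}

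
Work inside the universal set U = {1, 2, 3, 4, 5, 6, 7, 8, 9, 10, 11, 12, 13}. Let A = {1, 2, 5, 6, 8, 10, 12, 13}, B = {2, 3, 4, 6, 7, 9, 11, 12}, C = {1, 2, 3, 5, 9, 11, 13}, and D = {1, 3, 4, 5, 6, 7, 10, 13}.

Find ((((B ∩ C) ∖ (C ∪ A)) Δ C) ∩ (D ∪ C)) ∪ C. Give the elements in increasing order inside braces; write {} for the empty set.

{1, 2, 3, 5, 9, 11, 13}

B ∩ C = {2, 3, 9, 11}
C ∪ A = {1, 2, 3, 5, 6, 8, 9, 10, 11, 12, 13}
(B ∩ C) ∖ (C ∪ A) = {}
((B ∩ C) ∖ (C ∪ A)) Δ C = {1, 2, 3, 5, 9, 11, 13}
D ∪ C = {1, 2, 3, 4, 5, 6, 7, 9, 10, 11, 13}
(((B ∩ C) ∖ (C ∪ A)) Δ C) ∩ (D ∪ C) = {1, 2, 3, 5, 9, 11, 13}
((((B ∩ C) ∖ (C ∪ A)) Δ C) ∩ (D ∪ C)) ∪ C = {1, 2, 3, 5, 9, 11, 13}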